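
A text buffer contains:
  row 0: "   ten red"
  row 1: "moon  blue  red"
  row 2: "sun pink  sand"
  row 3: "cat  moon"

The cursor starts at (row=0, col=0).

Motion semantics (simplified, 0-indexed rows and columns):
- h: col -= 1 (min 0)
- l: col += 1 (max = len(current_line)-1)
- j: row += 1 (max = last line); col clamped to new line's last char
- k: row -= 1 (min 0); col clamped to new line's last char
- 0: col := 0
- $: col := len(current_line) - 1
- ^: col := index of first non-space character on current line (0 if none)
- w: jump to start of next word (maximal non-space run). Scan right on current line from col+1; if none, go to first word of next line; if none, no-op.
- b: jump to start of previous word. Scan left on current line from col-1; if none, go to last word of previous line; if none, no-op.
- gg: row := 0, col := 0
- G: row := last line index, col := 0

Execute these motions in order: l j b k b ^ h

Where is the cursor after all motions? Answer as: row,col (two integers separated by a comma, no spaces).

After 1 (l): row=0 col=1 char='_'
After 2 (j): row=1 col=1 char='o'
After 3 (b): row=1 col=0 char='m'
After 4 (k): row=0 col=0 char='_'
After 5 (b): row=0 col=0 char='_'
After 6 (^): row=0 col=3 char='t'
After 7 (h): row=0 col=2 char='_'

Answer: 0,2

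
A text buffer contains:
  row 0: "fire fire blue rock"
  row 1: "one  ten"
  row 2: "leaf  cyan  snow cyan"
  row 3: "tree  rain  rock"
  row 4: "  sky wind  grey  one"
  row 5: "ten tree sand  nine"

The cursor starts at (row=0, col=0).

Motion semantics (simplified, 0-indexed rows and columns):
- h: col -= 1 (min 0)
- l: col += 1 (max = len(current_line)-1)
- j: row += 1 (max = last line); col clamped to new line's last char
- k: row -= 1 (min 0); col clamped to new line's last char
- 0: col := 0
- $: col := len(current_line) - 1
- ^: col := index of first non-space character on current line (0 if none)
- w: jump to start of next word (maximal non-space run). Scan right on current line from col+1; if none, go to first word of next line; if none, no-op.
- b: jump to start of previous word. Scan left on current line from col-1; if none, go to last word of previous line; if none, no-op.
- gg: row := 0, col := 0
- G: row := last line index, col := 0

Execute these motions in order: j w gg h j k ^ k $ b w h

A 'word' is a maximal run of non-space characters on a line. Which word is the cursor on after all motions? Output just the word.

After 1 (j): row=1 col=0 char='o'
After 2 (w): row=1 col=5 char='t'
After 3 (gg): row=0 col=0 char='f'
After 4 (h): row=0 col=0 char='f'
After 5 (j): row=1 col=0 char='o'
After 6 (k): row=0 col=0 char='f'
After 7 (^): row=0 col=0 char='f'
After 8 (k): row=0 col=0 char='f'
After 9 ($): row=0 col=18 char='k'
After 10 (b): row=0 col=15 char='r'
After 11 (w): row=1 col=0 char='o'
After 12 (h): row=1 col=0 char='o'

Answer: one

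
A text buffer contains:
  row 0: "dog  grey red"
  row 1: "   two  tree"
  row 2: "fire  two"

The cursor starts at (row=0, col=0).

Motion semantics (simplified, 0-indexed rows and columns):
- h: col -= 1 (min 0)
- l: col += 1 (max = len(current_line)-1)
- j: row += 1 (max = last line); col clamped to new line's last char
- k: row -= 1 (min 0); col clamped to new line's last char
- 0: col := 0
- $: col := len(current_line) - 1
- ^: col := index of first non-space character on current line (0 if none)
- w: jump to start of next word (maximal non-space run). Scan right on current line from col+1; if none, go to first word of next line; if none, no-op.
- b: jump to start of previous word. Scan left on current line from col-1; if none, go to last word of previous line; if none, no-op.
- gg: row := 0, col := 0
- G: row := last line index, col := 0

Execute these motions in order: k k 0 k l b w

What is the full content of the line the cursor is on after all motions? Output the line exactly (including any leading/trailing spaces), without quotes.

Answer: dog  grey red

Derivation:
After 1 (k): row=0 col=0 char='d'
After 2 (k): row=0 col=0 char='d'
After 3 (0): row=0 col=0 char='d'
After 4 (k): row=0 col=0 char='d'
After 5 (l): row=0 col=1 char='o'
After 6 (b): row=0 col=0 char='d'
After 7 (w): row=0 col=5 char='g'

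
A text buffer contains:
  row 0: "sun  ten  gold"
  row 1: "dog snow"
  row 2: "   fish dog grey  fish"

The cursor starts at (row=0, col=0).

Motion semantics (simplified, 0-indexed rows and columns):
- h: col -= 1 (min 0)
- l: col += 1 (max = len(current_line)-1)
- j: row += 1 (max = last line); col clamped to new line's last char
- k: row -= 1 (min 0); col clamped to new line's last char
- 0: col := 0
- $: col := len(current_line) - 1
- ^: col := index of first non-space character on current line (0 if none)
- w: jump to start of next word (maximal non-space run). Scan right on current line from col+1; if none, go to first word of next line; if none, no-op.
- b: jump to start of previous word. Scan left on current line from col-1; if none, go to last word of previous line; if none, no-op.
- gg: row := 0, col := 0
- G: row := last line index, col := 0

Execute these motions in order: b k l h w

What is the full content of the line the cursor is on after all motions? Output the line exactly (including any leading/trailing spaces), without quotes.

Answer: sun  ten  gold

Derivation:
After 1 (b): row=0 col=0 char='s'
After 2 (k): row=0 col=0 char='s'
After 3 (l): row=0 col=1 char='u'
After 4 (h): row=0 col=0 char='s'
After 5 (w): row=0 col=5 char='t'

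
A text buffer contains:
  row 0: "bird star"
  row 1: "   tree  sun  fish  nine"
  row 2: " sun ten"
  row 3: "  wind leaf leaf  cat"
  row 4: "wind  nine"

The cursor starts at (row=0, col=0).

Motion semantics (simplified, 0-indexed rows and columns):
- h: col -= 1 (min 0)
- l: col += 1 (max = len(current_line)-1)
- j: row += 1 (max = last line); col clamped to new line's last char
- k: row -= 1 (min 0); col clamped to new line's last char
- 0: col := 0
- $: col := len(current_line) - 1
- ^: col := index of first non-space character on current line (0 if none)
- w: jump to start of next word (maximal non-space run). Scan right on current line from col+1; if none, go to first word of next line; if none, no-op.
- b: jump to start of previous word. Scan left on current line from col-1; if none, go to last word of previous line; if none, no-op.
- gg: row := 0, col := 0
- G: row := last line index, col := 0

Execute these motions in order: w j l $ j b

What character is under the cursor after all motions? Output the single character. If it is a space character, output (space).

Answer: t

Derivation:
After 1 (w): row=0 col=5 char='s'
After 2 (j): row=1 col=5 char='e'
After 3 (l): row=1 col=6 char='e'
After 4 ($): row=1 col=23 char='e'
After 5 (j): row=2 col=7 char='n'
After 6 (b): row=2 col=5 char='t'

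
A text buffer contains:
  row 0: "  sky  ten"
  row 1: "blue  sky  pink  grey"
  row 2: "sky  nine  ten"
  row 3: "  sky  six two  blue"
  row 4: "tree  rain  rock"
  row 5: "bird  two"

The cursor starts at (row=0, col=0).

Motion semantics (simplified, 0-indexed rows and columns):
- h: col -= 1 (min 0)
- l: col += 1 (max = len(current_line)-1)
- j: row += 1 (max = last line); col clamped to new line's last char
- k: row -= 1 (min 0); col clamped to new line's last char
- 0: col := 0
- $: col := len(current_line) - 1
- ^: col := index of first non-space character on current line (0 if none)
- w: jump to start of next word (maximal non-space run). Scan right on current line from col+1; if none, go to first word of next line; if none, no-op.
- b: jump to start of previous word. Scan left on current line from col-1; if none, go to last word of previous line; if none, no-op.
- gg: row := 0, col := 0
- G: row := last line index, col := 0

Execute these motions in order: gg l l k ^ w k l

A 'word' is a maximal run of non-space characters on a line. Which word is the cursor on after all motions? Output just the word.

After 1 (gg): row=0 col=0 char='_'
After 2 (l): row=0 col=1 char='_'
After 3 (l): row=0 col=2 char='s'
After 4 (k): row=0 col=2 char='s'
After 5 (^): row=0 col=2 char='s'
After 6 (w): row=0 col=7 char='t'
After 7 (k): row=0 col=7 char='t'
After 8 (l): row=0 col=8 char='e'

Answer: ten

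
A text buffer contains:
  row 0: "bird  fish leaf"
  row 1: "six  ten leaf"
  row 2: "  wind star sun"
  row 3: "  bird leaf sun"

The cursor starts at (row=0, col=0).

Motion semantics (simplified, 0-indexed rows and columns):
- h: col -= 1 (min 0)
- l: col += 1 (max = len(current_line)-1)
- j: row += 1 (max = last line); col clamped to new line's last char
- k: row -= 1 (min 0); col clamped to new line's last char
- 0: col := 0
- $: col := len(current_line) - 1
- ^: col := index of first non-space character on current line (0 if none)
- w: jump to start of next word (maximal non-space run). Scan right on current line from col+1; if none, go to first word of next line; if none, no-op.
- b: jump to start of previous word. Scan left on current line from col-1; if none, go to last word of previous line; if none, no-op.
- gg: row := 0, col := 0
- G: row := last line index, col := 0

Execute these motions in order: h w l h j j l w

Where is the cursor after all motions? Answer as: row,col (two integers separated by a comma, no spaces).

Answer: 2,12

Derivation:
After 1 (h): row=0 col=0 char='b'
After 2 (w): row=0 col=6 char='f'
After 3 (l): row=0 col=7 char='i'
After 4 (h): row=0 col=6 char='f'
After 5 (j): row=1 col=6 char='e'
After 6 (j): row=2 col=6 char='_'
After 7 (l): row=2 col=7 char='s'
After 8 (w): row=2 col=12 char='s'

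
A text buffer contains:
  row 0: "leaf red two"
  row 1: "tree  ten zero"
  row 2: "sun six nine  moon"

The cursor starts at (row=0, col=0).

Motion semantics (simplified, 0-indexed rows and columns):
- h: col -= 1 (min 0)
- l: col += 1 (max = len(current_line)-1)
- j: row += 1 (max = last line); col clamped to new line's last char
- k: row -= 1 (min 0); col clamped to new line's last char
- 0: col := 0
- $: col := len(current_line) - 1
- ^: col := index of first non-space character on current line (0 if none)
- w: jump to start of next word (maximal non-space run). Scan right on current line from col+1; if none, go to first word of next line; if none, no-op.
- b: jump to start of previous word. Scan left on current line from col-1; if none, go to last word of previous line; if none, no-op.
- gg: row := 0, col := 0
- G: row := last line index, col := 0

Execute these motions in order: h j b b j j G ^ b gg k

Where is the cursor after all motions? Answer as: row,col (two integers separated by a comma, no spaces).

Answer: 0,0

Derivation:
After 1 (h): row=0 col=0 char='l'
After 2 (j): row=1 col=0 char='t'
After 3 (b): row=0 col=9 char='t'
After 4 (b): row=0 col=5 char='r'
After 5 (j): row=1 col=5 char='_'
After 6 (j): row=2 col=5 char='i'
After 7 (G): row=2 col=0 char='s'
After 8 (^): row=2 col=0 char='s'
After 9 (b): row=1 col=10 char='z'
After 10 (gg): row=0 col=0 char='l'
After 11 (k): row=0 col=0 char='l'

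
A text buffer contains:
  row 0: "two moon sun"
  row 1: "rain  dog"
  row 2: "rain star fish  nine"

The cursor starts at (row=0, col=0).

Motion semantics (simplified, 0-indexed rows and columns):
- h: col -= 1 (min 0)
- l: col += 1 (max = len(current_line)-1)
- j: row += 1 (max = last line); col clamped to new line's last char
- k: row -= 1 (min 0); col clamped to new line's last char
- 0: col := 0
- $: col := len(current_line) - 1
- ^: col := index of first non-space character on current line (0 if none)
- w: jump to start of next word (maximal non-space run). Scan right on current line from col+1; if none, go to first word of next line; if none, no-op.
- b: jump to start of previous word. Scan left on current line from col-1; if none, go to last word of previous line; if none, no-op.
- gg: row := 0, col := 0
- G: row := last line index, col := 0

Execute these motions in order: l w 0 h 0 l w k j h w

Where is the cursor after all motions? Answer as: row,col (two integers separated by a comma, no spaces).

Answer: 1,6

Derivation:
After 1 (l): row=0 col=1 char='w'
After 2 (w): row=0 col=4 char='m'
After 3 (0): row=0 col=0 char='t'
After 4 (h): row=0 col=0 char='t'
After 5 (0): row=0 col=0 char='t'
After 6 (l): row=0 col=1 char='w'
After 7 (w): row=0 col=4 char='m'
After 8 (k): row=0 col=4 char='m'
After 9 (j): row=1 col=4 char='_'
After 10 (h): row=1 col=3 char='n'
After 11 (w): row=1 col=6 char='d'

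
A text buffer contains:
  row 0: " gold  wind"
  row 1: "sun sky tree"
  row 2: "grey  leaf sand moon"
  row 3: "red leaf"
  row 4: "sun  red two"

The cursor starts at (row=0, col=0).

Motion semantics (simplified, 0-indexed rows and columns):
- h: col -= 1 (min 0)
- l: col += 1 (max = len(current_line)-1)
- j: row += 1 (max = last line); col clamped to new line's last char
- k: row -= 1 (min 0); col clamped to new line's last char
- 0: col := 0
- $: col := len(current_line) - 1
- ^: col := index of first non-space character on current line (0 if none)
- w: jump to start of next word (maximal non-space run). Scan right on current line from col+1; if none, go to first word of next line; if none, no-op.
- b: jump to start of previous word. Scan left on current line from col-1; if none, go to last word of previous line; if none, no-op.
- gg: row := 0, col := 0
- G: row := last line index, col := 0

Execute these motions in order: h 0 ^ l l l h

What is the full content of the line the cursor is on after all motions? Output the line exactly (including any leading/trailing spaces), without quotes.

After 1 (h): row=0 col=0 char='_'
After 2 (0): row=0 col=0 char='_'
After 3 (^): row=0 col=1 char='g'
After 4 (l): row=0 col=2 char='o'
After 5 (l): row=0 col=3 char='l'
After 6 (l): row=0 col=4 char='d'
After 7 (h): row=0 col=3 char='l'

Answer:  gold  wind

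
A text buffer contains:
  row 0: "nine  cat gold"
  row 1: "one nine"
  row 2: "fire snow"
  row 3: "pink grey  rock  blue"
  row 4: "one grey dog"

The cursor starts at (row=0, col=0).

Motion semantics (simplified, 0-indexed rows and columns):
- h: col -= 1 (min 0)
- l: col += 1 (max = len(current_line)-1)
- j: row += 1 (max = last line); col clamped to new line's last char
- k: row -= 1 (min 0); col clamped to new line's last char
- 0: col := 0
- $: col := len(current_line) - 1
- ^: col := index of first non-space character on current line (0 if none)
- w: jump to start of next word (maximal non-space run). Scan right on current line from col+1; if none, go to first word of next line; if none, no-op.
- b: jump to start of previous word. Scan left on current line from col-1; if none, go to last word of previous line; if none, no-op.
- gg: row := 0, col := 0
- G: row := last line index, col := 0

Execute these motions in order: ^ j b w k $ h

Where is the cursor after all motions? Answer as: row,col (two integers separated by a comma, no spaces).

Answer: 0,12

Derivation:
After 1 (^): row=0 col=0 char='n'
After 2 (j): row=1 col=0 char='o'
After 3 (b): row=0 col=10 char='g'
After 4 (w): row=1 col=0 char='o'
After 5 (k): row=0 col=0 char='n'
After 6 ($): row=0 col=13 char='d'
After 7 (h): row=0 col=12 char='l'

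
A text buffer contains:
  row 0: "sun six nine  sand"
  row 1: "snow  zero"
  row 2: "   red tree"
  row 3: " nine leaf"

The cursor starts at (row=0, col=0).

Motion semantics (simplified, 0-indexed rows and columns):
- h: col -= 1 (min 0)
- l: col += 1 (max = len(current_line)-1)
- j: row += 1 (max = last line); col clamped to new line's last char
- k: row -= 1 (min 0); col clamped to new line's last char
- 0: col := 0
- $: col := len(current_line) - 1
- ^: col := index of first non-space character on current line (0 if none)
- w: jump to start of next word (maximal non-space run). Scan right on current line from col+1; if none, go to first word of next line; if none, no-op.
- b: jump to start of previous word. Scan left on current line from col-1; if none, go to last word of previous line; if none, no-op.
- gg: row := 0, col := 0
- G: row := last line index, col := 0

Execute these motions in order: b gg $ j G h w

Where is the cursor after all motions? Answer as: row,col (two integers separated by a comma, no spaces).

After 1 (b): row=0 col=0 char='s'
After 2 (gg): row=0 col=0 char='s'
After 3 ($): row=0 col=17 char='d'
After 4 (j): row=1 col=9 char='o'
After 5 (G): row=3 col=0 char='_'
After 6 (h): row=3 col=0 char='_'
After 7 (w): row=3 col=1 char='n'

Answer: 3,1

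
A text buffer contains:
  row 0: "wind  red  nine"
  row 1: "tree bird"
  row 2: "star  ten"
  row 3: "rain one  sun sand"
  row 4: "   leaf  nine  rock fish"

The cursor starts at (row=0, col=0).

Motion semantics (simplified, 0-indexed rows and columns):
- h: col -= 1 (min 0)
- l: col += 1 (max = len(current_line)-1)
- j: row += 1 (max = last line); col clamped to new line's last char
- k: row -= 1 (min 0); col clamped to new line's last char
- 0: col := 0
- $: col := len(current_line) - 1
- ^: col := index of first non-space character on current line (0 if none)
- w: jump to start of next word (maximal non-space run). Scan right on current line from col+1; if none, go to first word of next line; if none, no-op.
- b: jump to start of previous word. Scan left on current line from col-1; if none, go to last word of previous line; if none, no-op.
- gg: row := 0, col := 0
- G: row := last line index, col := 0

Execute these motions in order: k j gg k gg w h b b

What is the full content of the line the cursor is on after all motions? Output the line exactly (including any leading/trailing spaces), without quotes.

After 1 (k): row=0 col=0 char='w'
After 2 (j): row=1 col=0 char='t'
After 3 (gg): row=0 col=0 char='w'
After 4 (k): row=0 col=0 char='w'
After 5 (gg): row=0 col=0 char='w'
After 6 (w): row=0 col=6 char='r'
After 7 (h): row=0 col=5 char='_'
After 8 (b): row=0 col=0 char='w'
After 9 (b): row=0 col=0 char='w'

Answer: wind  red  nine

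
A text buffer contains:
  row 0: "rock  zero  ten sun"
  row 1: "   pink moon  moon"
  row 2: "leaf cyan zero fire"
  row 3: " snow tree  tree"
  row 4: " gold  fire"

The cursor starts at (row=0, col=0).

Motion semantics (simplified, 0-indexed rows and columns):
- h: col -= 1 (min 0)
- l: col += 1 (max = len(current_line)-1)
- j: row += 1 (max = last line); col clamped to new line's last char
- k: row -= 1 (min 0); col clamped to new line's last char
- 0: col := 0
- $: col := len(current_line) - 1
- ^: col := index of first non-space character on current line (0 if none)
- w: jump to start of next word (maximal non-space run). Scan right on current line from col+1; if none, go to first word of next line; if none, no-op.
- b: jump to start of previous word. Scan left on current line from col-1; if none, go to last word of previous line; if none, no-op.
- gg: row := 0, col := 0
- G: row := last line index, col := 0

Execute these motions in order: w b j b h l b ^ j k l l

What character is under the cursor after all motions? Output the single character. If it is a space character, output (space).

After 1 (w): row=0 col=6 char='z'
After 2 (b): row=0 col=0 char='r'
After 3 (j): row=1 col=0 char='_'
After 4 (b): row=0 col=16 char='s'
After 5 (h): row=0 col=15 char='_'
After 6 (l): row=0 col=16 char='s'
After 7 (b): row=0 col=12 char='t'
After 8 (^): row=0 col=0 char='r'
After 9 (j): row=1 col=0 char='_'
After 10 (k): row=0 col=0 char='r'
After 11 (l): row=0 col=1 char='o'
After 12 (l): row=0 col=2 char='c'

Answer: c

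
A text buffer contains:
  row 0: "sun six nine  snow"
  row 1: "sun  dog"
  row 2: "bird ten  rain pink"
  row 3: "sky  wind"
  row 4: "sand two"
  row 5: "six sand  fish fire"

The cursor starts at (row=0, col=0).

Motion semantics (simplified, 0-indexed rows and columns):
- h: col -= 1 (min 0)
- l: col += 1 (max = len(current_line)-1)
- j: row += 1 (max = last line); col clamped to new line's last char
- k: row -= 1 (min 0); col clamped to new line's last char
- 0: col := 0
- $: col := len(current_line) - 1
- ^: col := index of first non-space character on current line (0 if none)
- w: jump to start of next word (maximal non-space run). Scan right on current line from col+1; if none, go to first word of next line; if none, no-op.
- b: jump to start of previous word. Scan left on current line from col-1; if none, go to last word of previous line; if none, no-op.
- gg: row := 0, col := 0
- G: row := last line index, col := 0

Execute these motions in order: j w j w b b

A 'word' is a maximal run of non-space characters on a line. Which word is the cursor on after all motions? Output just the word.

After 1 (j): row=1 col=0 char='s'
After 2 (w): row=1 col=5 char='d'
After 3 (j): row=2 col=5 char='t'
After 4 (w): row=2 col=10 char='r'
After 5 (b): row=2 col=5 char='t'
After 6 (b): row=2 col=0 char='b'

Answer: bird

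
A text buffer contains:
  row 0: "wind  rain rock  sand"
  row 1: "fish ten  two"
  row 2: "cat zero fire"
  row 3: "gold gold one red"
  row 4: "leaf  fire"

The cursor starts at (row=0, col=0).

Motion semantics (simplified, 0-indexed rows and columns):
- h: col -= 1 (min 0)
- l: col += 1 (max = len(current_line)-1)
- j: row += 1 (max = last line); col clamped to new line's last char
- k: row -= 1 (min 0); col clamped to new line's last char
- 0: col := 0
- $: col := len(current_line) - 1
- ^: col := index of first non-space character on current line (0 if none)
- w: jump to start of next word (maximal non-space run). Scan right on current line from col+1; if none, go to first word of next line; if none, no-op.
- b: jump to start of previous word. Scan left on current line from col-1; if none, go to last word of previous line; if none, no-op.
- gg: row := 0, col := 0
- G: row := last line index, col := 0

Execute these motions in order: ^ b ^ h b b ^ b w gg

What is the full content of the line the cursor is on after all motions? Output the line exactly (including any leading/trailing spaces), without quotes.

After 1 (^): row=0 col=0 char='w'
After 2 (b): row=0 col=0 char='w'
After 3 (^): row=0 col=0 char='w'
After 4 (h): row=0 col=0 char='w'
After 5 (b): row=0 col=0 char='w'
After 6 (b): row=0 col=0 char='w'
After 7 (^): row=0 col=0 char='w'
After 8 (b): row=0 col=0 char='w'
After 9 (w): row=0 col=6 char='r'
After 10 (gg): row=0 col=0 char='w'

Answer: wind  rain rock  sand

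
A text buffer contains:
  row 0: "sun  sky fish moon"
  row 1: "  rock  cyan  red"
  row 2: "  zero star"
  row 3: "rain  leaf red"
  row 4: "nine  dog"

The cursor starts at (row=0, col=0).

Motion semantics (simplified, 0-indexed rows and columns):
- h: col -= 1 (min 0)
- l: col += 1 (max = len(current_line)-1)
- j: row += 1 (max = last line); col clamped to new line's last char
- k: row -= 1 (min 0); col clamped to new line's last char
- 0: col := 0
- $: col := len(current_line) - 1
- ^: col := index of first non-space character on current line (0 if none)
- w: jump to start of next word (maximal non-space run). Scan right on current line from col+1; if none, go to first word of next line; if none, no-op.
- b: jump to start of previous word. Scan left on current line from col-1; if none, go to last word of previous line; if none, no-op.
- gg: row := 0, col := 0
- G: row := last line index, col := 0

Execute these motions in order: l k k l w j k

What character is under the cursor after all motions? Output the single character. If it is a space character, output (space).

After 1 (l): row=0 col=1 char='u'
After 2 (k): row=0 col=1 char='u'
After 3 (k): row=0 col=1 char='u'
After 4 (l): row=0 col=2 char='n'
After 5 (w): row=0 col=5 char='s'
After 6 (j): row=1 col=5 char='k'
After 7 (k): row=0 col=5 char='s'

Answer: s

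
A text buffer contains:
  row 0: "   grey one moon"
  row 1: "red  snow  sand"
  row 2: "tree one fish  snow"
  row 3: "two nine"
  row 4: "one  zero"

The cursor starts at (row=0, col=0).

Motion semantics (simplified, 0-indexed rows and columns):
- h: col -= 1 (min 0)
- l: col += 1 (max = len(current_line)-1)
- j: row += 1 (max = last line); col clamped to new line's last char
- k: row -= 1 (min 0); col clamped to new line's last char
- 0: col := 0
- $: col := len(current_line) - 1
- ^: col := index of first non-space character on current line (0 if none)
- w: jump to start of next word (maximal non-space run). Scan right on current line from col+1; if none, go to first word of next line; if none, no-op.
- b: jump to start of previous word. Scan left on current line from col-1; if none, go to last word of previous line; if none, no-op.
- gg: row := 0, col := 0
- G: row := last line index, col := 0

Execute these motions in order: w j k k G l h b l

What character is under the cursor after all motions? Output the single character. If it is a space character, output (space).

Answer: i

Derivation:
After 1 (w): row=0 col=3 char='g'
After 2 (j): row=1 col=3 char='_'
After 3 (k): row=0 col=3 char='g'
After 4 (k): row=0 col=3 char='g'
After 5 (G): row=4 col=0 char='o'
After 6 (l): row=4 col=1 char='n'
After 7 (h): row=4 col=0 char='o'
After 8 (b): row=3 col=4 char='n'
After 9 (l): row=3 col=5 char='i'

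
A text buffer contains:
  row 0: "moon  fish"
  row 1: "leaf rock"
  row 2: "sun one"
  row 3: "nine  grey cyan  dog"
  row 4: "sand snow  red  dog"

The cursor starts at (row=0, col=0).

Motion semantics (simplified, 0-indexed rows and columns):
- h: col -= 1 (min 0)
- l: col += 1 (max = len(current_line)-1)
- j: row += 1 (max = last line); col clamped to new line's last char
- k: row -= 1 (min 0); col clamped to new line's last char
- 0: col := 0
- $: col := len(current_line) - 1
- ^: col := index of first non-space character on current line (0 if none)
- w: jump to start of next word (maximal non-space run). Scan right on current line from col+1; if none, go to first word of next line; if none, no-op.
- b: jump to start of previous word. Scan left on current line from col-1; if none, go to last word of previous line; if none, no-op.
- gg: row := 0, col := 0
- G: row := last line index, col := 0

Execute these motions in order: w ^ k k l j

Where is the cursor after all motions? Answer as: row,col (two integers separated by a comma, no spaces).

After 1 (w): row=0 col=6 char='f'
After 2 (^): row=0 col=0 char='m'
After 3 (k): row=0 col=0 char='m'
After 4 (k): row=0 col=0 char='m'
After 5 (l): row=0 col=1 char='o'
After 6 (j): row=1 col=1 char='e'

Answer: 1,1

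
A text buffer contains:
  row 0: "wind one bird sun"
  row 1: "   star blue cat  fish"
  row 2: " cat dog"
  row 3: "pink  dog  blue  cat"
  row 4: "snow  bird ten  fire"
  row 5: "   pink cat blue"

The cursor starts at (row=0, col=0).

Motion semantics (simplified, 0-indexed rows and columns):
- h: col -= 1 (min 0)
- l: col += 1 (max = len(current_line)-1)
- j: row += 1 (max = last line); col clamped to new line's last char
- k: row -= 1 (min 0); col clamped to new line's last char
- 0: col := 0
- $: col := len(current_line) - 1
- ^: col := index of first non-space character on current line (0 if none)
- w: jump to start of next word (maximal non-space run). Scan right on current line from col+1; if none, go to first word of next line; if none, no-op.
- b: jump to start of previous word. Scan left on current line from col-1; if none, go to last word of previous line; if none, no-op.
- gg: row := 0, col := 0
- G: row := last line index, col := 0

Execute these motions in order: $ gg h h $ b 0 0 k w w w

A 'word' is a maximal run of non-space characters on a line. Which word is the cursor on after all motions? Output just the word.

Answer: sun

Derivation:
After 1 ($): row=0 col=16 char='n'
After 2 (gg): row=0 col=0 char='w'
After 3 (h): row=0 col=0 char='w'
After 4 (h): row=0 col=0 char='w'
After 5 ($): row=0 col=16 char='n'
After 6 (b): row=0 col=14 char='s'
After 7 (0): row=0 col=0 char='w'
After 8 (0): row=0 col=0 char='w'
After 9 (k): row=0 col=0 char='w'
After 10 (w): row=0 col=5 char='o'
After 11 (w): row=0 col=9 char='b'
After 12 (w): row=0 col=14 char='s'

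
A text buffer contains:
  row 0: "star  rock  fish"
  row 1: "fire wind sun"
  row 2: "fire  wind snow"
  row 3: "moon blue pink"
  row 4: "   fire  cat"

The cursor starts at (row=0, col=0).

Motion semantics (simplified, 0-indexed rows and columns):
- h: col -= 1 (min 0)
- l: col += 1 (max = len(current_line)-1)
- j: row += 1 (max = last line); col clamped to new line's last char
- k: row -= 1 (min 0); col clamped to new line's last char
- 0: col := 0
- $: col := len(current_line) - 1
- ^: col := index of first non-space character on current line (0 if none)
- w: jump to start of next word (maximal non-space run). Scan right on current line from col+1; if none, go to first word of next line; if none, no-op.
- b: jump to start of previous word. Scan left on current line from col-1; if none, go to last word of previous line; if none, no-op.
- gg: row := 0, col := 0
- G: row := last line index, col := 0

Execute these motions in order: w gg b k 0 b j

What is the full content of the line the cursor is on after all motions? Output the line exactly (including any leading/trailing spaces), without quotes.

After 1 (w): row=0 col=6 char='r'
After 2 (gg): row=0 col=0 char='s'
After 3 (b): row=0 col=0 char='s'
After 4 (k): row=0 col=0 char='s'
After 5 (0): row=0 col=0 char='s'
After 6 (b): row=0 col=0 char='s'
After 7 (j): row=1 col=0 char='f'

Answer: fire wind sun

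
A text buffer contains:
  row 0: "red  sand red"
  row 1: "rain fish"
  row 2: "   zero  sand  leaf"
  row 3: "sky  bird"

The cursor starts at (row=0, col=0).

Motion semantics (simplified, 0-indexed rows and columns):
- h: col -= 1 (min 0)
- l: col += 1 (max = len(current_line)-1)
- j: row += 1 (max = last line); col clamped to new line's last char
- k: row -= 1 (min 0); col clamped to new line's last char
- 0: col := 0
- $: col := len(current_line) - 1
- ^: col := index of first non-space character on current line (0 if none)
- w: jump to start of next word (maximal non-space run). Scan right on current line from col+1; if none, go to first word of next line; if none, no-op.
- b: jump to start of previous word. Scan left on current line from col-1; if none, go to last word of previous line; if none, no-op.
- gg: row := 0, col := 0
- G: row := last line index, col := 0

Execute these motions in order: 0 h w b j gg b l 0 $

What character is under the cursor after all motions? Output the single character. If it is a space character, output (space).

After 1 (0): row=0 col=0 char='r'
After 2 (h): row=0 col=0 char='r'
After 3 (w): row=0 col=5 char='s'
After 4 (b): row=0 col=0 char='r'
After 5 (j): row=1 col=0 char='r'
After 6 (gg): row=0 col=0 char='r'
After 7 (b): row=0 col=0 char='r'
After 8 (l): row=0 col=1 char='e'
After 9 (0): row=0 col=0 char='r'
After 10 ($): row=0 col=12 char='d'

Answer: d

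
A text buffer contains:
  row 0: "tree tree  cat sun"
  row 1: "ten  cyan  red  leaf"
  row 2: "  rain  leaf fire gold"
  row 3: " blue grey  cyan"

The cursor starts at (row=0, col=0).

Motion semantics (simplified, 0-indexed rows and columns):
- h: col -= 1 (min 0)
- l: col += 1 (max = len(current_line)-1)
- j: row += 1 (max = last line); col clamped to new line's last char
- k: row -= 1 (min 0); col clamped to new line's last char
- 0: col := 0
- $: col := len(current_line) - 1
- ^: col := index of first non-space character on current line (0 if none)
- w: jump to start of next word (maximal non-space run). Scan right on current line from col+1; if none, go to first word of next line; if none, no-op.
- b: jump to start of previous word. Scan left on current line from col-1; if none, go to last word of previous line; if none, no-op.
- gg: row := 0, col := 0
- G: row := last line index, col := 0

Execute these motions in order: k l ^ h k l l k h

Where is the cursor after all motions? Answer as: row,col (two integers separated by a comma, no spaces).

Answer: 0,1

Derivation:
After 1 (k): row=0 col=0 char='t'
After 2 (l): row=0 col=1 char='r'
After 3 (^): row=0 col=0 char='t'
After 4 (h): row=0 col=0 char='t'
After 5 (k): row=0 col=0 char='t'
After 6 (l): row=0 col=1 char='r'
After 7 (l): row=0 col=2 char='e'
After 8 (k): row=0 col=2 char='e'
After 9 (h): row=0 col=1 char='r'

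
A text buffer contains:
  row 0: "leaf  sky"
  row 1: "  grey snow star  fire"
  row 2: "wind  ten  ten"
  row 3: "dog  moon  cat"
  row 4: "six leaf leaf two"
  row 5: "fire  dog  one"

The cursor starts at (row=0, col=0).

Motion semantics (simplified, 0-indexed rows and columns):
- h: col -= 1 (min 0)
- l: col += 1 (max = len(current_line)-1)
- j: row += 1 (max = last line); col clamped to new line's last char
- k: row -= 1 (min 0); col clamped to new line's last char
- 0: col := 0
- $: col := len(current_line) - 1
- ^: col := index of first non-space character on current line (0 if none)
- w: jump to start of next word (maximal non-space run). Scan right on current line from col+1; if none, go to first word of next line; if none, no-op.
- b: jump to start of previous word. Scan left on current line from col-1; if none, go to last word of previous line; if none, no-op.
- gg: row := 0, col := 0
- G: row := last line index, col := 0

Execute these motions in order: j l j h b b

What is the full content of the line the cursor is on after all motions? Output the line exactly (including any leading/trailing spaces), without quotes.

Answer:   grey snow star  fire

Derivation:
After 1 (j): row=1 col=0 char='_'
After 2 (l): row=1 col=1 char='_'
After 3 (j): row=2 col=1 char='i'
After 4 (h): row=2 col=0 char='w'
After 5 (b): row=1 col=18 char='f'
After 6 (b): row=1 col=12 char='s'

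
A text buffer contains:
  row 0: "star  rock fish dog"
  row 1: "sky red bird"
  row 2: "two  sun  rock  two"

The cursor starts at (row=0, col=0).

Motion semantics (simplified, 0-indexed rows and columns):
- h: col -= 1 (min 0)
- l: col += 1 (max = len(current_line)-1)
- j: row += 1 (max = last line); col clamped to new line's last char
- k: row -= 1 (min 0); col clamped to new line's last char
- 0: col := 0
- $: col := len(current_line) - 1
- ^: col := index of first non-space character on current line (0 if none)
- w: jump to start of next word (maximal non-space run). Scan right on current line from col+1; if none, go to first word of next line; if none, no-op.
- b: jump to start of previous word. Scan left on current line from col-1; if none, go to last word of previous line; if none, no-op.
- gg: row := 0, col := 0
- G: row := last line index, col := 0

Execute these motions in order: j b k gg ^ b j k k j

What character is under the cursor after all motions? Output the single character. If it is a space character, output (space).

Answer: s

Derivation:
After 1 (j): row=1 col=0 char='s'
After 2 (b): row=0 col=16 char='d'
After 3 (k): row=0 col=16 char='d'
After 4 (gg): row=0 col=0 char='s'
After 5 (^): row=0 col=0 char='s'
After 6 (b): row=0 col=0 char='s'
After 7 (j): row=1 col=0 char='s'
After 8 (k): row=0 col=0 char='s'
After 9 (k): row=0 col=0 char='s'
After 10 (j): row=1 col=0 char='s'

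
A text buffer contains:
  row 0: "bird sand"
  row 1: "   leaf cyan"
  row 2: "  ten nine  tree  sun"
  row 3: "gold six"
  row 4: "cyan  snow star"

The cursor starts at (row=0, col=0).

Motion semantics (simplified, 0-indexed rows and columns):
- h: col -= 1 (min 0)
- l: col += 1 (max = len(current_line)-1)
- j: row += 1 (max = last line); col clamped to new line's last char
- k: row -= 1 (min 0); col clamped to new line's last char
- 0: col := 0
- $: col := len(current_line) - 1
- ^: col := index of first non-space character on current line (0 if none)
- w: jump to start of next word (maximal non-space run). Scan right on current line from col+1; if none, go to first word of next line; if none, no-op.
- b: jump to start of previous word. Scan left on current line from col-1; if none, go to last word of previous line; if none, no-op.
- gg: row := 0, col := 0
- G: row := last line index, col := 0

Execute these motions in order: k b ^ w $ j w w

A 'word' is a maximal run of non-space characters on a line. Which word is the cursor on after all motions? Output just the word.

Answer: nine

Derivation:
After 1 (k): row=0 col=0 char='b'
After 2 (b): row=0 col=0 char='b'
After 3 (^): row=0 col=0 char='b'
After 4 (w): row=0 col=5 char='s'
After 5 ($): row=0 col=8 char='d'
After 6 (j): row=1 col=8 char='c'
After 7 (w): row=2 col=2 char='t'
After 8 (w): row=2 col=6 char='n'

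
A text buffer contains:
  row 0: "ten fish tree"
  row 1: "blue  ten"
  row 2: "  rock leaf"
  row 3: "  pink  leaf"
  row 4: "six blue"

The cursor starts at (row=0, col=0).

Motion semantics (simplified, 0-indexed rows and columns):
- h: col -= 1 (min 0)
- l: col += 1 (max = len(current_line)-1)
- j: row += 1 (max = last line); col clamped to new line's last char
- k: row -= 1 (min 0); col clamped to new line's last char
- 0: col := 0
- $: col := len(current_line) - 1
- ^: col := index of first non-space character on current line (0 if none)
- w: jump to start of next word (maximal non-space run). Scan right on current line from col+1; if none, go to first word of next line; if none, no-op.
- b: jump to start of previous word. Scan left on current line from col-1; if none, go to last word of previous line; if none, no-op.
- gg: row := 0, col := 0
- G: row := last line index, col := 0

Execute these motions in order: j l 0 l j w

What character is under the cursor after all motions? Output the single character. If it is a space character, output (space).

Answer: r

Derivation:
After 1 (j): row=1 col=0 char='b'
After 2 (l): row=1 col=1 char='l'
After 3 (0): row=1 col=0 char='b'
After 4 (l): row=1 col=1 char='l'
After 5 (j): row=2 col=1 char='_'
After 6 (w): row=2 col=2 char='r'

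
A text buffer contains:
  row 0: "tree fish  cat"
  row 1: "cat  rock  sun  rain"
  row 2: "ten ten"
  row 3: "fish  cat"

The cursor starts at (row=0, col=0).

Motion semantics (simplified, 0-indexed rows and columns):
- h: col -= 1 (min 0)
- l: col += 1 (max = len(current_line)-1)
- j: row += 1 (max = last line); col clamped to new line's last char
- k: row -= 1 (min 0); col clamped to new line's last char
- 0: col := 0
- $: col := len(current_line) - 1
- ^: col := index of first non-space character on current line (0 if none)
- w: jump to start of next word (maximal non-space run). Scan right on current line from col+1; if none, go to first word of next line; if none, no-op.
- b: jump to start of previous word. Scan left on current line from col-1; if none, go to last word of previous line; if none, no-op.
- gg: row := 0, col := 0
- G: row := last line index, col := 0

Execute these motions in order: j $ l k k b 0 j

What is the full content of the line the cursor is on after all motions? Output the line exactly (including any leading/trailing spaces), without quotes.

Answer: cat  rock  sun  rain

Derivation:
After 1 (j): row=1 col=0 char='c'
After 2 ($): row=1 col=19 char='n'
After 3 (l): row=1 col=19 char='n'
After 4 (k): row=0 col=13 char='t'
After 5 (k): row=0 col=13 char='t'
After 6 (b): row=0 col=11 char='c'
After 7 (0): row=0 col=0 char='t'
After 8 (j): row=1 col=0 char='c'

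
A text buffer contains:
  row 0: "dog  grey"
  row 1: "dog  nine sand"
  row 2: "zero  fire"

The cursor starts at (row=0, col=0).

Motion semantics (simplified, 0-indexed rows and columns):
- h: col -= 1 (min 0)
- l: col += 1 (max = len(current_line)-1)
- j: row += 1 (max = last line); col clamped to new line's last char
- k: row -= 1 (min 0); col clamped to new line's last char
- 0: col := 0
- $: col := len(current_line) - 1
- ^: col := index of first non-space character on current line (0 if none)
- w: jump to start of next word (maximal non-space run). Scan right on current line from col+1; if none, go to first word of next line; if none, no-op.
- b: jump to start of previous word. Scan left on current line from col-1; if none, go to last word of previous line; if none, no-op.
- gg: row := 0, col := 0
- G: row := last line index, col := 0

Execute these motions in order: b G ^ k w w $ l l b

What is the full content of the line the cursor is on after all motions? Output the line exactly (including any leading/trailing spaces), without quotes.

After 1 (b): row=0 col=0 char='d'
After 2 (G): row=2 col=0 char='z'
After 3 (^): row=2 col=0 char='z'
After 4 (k): row=1 col=0 char='d'
After 5 (w): row=1 col=5 char='n'
After 6 (w): row=1 col=10 char='s'
After 7 ($): row=1 col=13 char='d'
After 8 (l): row=1 col=13 char='d'
After 9 (l): row=1 col=13 char='d'
After 10 (b): row=1 col=10 char='s'

Answer: dog  nine sand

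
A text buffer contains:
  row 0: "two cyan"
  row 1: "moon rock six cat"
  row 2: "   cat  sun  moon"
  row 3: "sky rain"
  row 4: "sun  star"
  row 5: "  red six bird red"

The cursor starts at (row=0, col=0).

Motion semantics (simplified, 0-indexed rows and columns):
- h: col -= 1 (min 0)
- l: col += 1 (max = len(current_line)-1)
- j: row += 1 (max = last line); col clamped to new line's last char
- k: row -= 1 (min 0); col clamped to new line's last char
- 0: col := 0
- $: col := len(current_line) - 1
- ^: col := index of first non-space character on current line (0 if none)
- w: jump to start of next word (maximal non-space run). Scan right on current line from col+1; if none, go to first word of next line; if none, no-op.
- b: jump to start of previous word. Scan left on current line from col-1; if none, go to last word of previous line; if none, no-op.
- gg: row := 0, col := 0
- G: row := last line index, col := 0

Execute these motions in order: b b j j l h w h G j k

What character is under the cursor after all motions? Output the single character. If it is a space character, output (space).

Answer: s

Derivation:
After 1 (b): row=0 col=0 char='t'
After 2 (b): row=0 col=0 char='t'
After 3 (j): row=1 col=0 char='m'
After 4 (j): row=2 col=0 char='_'
After 5 (l): row=2 col=1 char='_'
After 6 (h): row=2 col=0 char='_'
After 7 (w): row=2 col=3 char='c'
After 8 (h): row=2 col=2 char='_'
After 9 (G): row=5 col=0 char='_'
After 10 (j): row=5 col=0 char='_'
After 11 (k): row=4 col=0 char='s'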